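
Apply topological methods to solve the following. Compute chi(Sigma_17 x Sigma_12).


chi(Sigma_17) = 2 - 2*17 = -32
chi(Sigma_12) = 2 - 2*12 = -22
chi(product) = (-32) * (-22) = 704

704


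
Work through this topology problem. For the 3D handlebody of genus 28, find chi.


A genus-g handlebody deformation retracts to a wedge of g circles.
chi(vee_g S^1) = 1 - g.
chi(H_28) = 1 - 28 = -27

-27


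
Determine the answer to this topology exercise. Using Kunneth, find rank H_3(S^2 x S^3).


Each S^d has Poincare polynomial 1 + t^d.
The product S^2 x S^3 has Poincare polynomial prod(1+t^d_i).
Expanding: b_0=1, b_2=1, b_3=1, b_5=1.
b_3 = 1

1


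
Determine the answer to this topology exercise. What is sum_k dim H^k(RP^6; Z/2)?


H^k(RP^6; Z/2) = Z/2 for each 0 <= k <= 6.
Total dimension = 6 + 1 = 7

7


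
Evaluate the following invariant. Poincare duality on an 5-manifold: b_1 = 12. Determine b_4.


Poincare duality for closed orientable n-manifolds: b_k = b_{n-k}.
Here n = 5, so b_4 = b_1 = 12

12


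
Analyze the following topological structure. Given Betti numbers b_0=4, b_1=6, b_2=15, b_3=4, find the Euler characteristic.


chi = sum_k (-1)^k b_k.
= (4) + (-6) + (15) + (-4)
= 9

9


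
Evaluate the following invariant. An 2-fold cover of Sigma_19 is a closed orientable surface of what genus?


For an n-sheeted cover: chi(E) = n * chi(B).
chi(Sigma_19) = 2 - 2*19 = -36.
chi(E) = 2 * (-36) = -72.
genus(E) = (2 - chi(E))/2 = (2 - (-72))/2 = 74/2 = 37

37


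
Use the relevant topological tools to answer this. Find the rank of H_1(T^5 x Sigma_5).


pi_1(A x B) = pi_1(A) x pi_1(B); rank of abelianization = b_1.
b_1(T^5) = 5, b_1(Sigma_5) = 2*5 = 10.
b_1(product) = 5 + 10 = 15

15


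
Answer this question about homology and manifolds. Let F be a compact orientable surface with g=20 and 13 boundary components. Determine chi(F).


For a compact orientable surface with genus g and b boundary components: chi = 2 - 2g - b.
chi = 2 - 2*20 - 13 = 2 - 40 - 13 = -51

-51


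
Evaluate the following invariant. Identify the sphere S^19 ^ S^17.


S^m ^ S^n = S^{m+n}.
k = 19 + 17 = 36

36


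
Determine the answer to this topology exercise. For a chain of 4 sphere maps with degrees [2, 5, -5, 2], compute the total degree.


Degree is multiplicative: deg(composition) = product of degrees.
= (2) * (5) * (-5) * (2) = -100

-100


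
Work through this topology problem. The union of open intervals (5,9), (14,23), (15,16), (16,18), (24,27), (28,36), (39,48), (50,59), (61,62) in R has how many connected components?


Sort and merge overlapping open intervals.
Merged: (5,9), (14,23), (24,27), (28,36), (39,48), (50,59), (61,62).
Number of components = 7

7


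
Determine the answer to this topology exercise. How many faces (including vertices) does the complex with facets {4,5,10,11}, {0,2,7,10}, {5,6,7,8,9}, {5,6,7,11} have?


Each maximal simplex on m vertices has 2^m - 1 nonempty faces.
Take the union (dedupe shared faces).
Total distinct faces = 64

64


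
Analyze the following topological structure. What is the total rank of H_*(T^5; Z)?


b_k(T^5) = C(5,k), so the sum over k is sum_k C(5,k) = 2^5.
Total = 2^5 = 32

32


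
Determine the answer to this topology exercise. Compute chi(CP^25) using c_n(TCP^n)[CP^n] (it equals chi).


For any closed oriented manifold, <e(TM),[M]> = chi(M).
chi(CP^25) = 25+1 = 26

26


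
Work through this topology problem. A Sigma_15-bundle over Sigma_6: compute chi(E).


For a fiber bundle F -> E -> B (with CW structure): chi(E) = chi(B) * chi(F).
chi(Sigma_6) = -10, chi(Sigma_15) = -28.
chi(E) = (-10) * (-28) = 280

280


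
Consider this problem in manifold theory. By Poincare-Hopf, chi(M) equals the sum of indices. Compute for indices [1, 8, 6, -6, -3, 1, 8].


Poincare-Hopf: chi(M) = sum of indices of zeros.
chi = (1) + (8) + (6) + (-6) + (-3) + (1) + (8) = 15

15


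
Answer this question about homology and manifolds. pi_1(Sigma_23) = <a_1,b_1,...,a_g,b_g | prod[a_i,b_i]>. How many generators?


Standard presentation: pi_1(Sigma_g) = <a_1,b_1,...,a_g,b_g | [a_1,b_1]...[a_g,b_g] = 1>.
Number of generators = 2g = 2*23 = 46

46


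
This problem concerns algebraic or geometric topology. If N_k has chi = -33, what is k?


chi = 2 - k for closed non-orientable surfaces with k crosscaps.
-33 = 2 - k
k = 2 - (-33) = 35

35


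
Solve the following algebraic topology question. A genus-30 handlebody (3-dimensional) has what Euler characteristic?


A genus-g handlebody deformation retracts to a wedge of g circles.
chi(vee_g S^1) = 1 - g.
chi(H_30) = 1 - 30 = -29

-29


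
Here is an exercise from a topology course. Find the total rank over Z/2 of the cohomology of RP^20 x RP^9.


dim H^*(RP^n; Z/2) = n+1 (one Z/2 in each degree 0..n).
Total Betti number is multiplicative.
Total = (20+1) * (9+1) = 21 * 10 = 210

210


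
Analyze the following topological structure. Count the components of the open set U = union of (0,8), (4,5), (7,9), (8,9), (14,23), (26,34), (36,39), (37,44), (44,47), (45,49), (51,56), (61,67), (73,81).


Sort and merge overlapping open intervals.
Merged: (0,9), (14,23), (26,34), (36,44), (44,49), (51,56), (61,67), (73,81).
Number of components = 8

8


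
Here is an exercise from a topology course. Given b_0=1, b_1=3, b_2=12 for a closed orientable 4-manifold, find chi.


By Poincare duality b_k = b_{4-k}, so full Betti numbers: b_0=1, b_1=3, b_2=12, b_3=3, b_4=1.
chi = sum (-1)^k b_k = 8

8


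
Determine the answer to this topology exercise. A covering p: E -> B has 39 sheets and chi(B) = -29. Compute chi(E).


For a finite covering: chi(E) = (number of sheets) * chi(B).
chi(E) = 39 * (-29) = -1131

-1131


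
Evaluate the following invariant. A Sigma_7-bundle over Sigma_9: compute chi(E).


For a fiber bundle F -> E -> B (with CW structure): chi(E) = chi(B) * chi(F).
chi(Sigma_9) = -16, chi(Sigma_7) = -12.
chi(E) = (-16) * (-12) = 192

192


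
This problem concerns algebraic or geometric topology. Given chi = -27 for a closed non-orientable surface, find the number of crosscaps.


chi = 2 - k for closed non-orientable surfaces with k crosscaps.
-27 = 2 - k
k = 2 - (-27) = 29

29


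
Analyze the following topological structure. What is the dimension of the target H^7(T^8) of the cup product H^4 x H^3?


Cup product: H^p x H^q -> H^{p+q}; here p+q = 4+3 = 7.
rank H^k(T^n) = C(n,k).
C(8,7) = 8

8


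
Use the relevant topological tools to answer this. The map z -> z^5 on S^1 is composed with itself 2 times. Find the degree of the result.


deg(f) = 5. Degree is multiplicative: deg(f^2) = (deg f)^2.
deg(f^2) = (5)^2 = 25

25


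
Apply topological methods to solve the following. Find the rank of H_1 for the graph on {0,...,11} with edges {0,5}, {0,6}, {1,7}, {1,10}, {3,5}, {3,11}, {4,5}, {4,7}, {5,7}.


b_1 = E - V + (number of components).
E = 9, V = 12, components = 4.
b_1 = 9 - 12 + 4 = 1

1


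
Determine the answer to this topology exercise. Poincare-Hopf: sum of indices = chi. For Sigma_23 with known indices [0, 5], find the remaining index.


Poincare-Hopf: sum of indices = chi(M).
chi(Sigma_23) = 2 - 2*23 = -44.
Sum of known indices = 5.
x = chi - (sum known) = -44 - (5) = -49

-49


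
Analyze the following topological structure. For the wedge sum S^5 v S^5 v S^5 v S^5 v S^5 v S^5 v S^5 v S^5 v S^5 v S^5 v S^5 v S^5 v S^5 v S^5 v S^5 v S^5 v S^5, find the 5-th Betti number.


For a wedge of spheres, H_k (k>0) is free on one generator per sphere of dimension k.
Spheres of dimension 5: count = 17.
b_5 = 17

17


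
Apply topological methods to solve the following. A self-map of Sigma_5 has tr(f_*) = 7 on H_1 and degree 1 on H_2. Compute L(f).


L(f) = tr(f_0*) - tr(f_1*) + tr(f_2*).
= 1 - (7) + (1)
= -5

-5


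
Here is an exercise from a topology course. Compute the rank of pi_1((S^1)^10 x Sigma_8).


pi_1(A x B) = pi_1(A) x pi_1(B); rank of abelianization = b_1.
b_1(T^10) = 10, b_1(Sigma_8) = 2*8 = 16.
b_1(product) = 10 + 16 = 26

26


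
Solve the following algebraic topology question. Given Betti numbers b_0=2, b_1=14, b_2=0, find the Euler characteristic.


chi = sum_k (-1)^k b_k.
= (2) + (-14) + (0)
= -12

-12


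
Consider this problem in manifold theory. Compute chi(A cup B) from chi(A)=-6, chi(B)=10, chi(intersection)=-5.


chi(A cup B) = chi(A) + chi(B) - chi(A cap B)
= -6 + (10) - (-5)
= 9

9


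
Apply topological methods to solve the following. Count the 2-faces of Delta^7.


Delta^7 has 7+1 vertices. A 2-face is a choice of 2+1 vertices.
f_2 = C(7+1, 2+1) = C(8,3) = 56

56


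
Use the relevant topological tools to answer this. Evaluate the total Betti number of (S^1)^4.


b_k(T^4) = C(4,k), so the sum over k is sum_k C(4,k) = 2^4.
Total = 2^4 = 16

16


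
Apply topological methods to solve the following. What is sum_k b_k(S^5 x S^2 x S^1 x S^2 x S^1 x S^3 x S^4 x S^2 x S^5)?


Total Betti number is multiplicative under products.
Each S^d (d>=1) has total Betti number 2.
There are 9 sphere factors.
Total = 2^9 = 512

512


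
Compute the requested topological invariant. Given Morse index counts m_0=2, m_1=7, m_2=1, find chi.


Morse theory: chi(M) = sum_k (-1)^k m_k where m_k = #(index-k critical points).
= (2) + (-7) + (1) = -4

-4


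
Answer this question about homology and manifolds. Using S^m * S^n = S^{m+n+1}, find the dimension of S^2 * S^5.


Join of spheres: S^m * S^n = S^{m+n+1}.
dim = 2 + 5 + 1 = 8

8


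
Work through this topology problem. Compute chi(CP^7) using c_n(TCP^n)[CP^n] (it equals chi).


For any closed oriented manifold, <e(TM),[M]> = chi(M).
chi(CP^7) = 7+1 = 8

8


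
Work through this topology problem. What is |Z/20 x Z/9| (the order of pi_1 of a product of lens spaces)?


pi_1(X x Y) = pi_1(X) x pi_1(Y).
pi_1(L(20,1)) = Z/20, pi_1(L(9,1)) = Z/9.
|Z/20 x Z/9| = 20 * 9 = 180

180


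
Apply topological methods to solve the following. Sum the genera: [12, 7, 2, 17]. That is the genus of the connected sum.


Genus is additive under connected sum of orientable surfaces.
g = 12 + 7 + 2 + 17 = 38

38


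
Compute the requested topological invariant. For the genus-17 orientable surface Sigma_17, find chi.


For a closed orientable surface of genus g: chi = 2 - 2g.
Here g = 17.
chi = 2 - 2*17 = 2 - 34 = -32

-32


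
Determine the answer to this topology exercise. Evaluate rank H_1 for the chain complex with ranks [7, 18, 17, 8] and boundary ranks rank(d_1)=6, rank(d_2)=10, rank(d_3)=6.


rank H_k = rank(ker d_k) - rank(im d_{k+1}).
rank(ker d_1) = rank(C_1) - rank(d_1) = 18 - 6 = 12.
rank(im d_{1+1}) = 10.
rank H_1 = 12 - 10 = 2

2


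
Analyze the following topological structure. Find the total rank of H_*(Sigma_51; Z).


For Sigma_51: b_0 = 1, b_1 = 2g = 102, b_2 = 1.
Total = 1 + 102 + 1 = 104

104


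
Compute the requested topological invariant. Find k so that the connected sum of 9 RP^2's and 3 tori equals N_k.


Since a >= 1, the sum is non-orientable; each T^2 can be replaced by RP^2 # RP^2 (since T^2#RP^2 = 3RP^2).
Total crosscaps k = 9 + 2*3 = 15.
Check via chi: chi = 9*1 + 3*0 - (9+3-1)*2 = -13 = 2 - k = -13. Consistent.

15


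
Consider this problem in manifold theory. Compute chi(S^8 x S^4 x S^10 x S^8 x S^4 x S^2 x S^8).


chi is multiplicative: chi(X x Y) = chi(X) chi(Y).
Each even-dim sphere has chi = 2. There are 7 factors.
chi = 2^7 = 128

128


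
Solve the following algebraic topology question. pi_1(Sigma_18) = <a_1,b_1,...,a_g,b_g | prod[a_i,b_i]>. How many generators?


Standard presentation: pi_1(Sigma_g) = <a_1,b_1,...,a_g,b_g | [a_1,b_1]...[a_g,b_g] = 1>.
Number of generators = 2g = 2*18 = 36

36


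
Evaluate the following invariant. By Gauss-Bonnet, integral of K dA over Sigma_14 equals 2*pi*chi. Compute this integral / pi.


Gauss-Bonnet: integral K dA = 2*pi*chi(M).
chi(Sigma_14) = 2 - 2*14 = -26.
(integral K dA)/pi = 2*chi = 2*(-26) = -52

-52


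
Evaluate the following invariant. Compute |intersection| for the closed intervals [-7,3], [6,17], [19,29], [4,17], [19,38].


Intersection = [max(a_i), min(b_i)] = [19, 3].
Since 19 > 3, the intersection is empty.
Length = 0

0


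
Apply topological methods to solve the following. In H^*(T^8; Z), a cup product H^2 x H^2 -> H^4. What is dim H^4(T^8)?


Cup product: H^p x H^q -> H^{p+q}; here p+q = 2+2 = 4.
rank H^k(T^n) = C(n,k).
C(8,4) = 70

70


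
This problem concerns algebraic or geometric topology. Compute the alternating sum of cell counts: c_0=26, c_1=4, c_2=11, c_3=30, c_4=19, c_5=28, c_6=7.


chi = sum_k (-1)^k c_k.
= (-1)^0*26 + (-1)^1*4 + (-1)^2*11 + (-1)^3*30 + (-1)^4*19 + (-1)^5*28 + (-1)^6*7
= (26) + (-4) + (11) + (-30) + (19) + (-28) + (7)
= 1

1


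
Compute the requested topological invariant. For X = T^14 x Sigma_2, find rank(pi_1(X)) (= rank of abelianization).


pi_1(A x B) = pi_1(A) x pi_1(B); rank of abelianization = b_1.
b_1(T^14) = 14, b_1(Sigma_2) = 2*2 = 4.
b_1(product) = 14 + 4 = 18

18


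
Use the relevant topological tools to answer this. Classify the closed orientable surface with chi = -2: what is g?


chi = 2 - 2g for closed orientable surfaces.
-2 = 2 - 2g
2g = 2 - (-2) = 4
g = 2

2


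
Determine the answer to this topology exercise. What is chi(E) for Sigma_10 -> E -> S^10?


chi(S^10) = 2 (n even), chi(Sigma_10) = 2 - 2*10 = -18.
chi(E) = 2 * (-18) = -36

-36


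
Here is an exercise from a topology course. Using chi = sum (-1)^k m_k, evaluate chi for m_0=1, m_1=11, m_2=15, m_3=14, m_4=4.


Morse theory: chi(M) = sum_k (-1)^k m_k where m_k = #(index-k critical points).
= (1) + (-11) + (15) + (-14) + (4) = -5

-5


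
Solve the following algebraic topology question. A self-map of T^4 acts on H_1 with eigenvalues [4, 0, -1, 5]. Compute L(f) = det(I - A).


For a torus self-map: L(f) = det(I - A) where A acts on H_1.
L(f) = (1-4) * (1-0) * (1--1) * (1-5) = -3 * 1 * 2 * -4 = 24

24


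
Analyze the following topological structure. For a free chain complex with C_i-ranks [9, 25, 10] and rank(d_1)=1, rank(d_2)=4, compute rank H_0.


rank H_k = rank(ker d_k) - rank(im d_{k+1}).
rank(ker d_0) = rank(C_0) - rank(d_0) = 9 - 0 = 9.
rank(im d_{0+1}) = 1.
rank H_0 = 9 - 1 = 8

8


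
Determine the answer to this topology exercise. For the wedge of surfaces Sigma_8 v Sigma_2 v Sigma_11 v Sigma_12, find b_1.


For a wedge X v Y: reduced H_k(X v Y) = H_k(X) + H_k(Y).
Each Sigma_g contributes b_1 = 2g.
b_1 = 16 + 4 + 22 + 24 = 66

66


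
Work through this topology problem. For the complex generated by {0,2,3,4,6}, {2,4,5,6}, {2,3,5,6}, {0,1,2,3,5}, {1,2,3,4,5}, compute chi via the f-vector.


Enumerate all faces; f-vector: f_0=7, f_1=20, f_2=27, f_3=16, f_4=3.
chi = sum (-1)^k f_k = 1

1


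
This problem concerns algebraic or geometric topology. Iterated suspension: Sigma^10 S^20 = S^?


Each suspension raises dimension by 1: Sigma S^n = S^{n+1}.
Sigma^10 S^20 = S^{20+10} = S^30

30


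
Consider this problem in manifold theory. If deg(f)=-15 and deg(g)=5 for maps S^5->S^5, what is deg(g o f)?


Degree is multiplicative under composition: deg(g o f) = deg(g) * deg(f).
= 5 * -15 = -75

-75


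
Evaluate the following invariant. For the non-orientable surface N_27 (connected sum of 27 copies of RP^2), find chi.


For a non-orientable closed surface with k crosscaps: chi = 2 - k.
Here k = 27.
chi = 2 - 27 = -25

-25


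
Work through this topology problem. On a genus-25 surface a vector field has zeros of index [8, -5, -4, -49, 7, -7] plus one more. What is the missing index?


Poincare-Hopf: sum of indices = chi(M).
chi(Sigma_25) = 2 - 2*25 = -48.
Sum of known indices = -50.
x = chi - (sum known) = -48 - (-50) = 2

2


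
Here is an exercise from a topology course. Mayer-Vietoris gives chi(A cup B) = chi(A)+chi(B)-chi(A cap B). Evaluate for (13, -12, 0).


chi(A cup B) = chi(A) + chi(B) - chi(A cap B)
= 13 + (-12) - (0)
= 1

1


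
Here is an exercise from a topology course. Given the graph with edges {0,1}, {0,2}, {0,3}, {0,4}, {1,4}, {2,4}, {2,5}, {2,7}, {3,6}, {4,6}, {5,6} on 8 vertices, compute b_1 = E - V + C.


b_1 = E - V + (number of components).
E = 11, V = 8, components = 1.
b_1 = 11 - 8 + 1 = 4

4


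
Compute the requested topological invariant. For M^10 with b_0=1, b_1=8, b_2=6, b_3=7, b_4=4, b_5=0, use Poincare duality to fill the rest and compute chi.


By Poincare duality b_k = b_{10-k}, so full Betti numbers: b_0=1, b_1=8, b_2=6, b_3=7, b_4=4, b_5=0, b_6=4, b_7=7, b_8=6, b_9=8, b_10=1.
chi = sum (-1)^k b_k = -8

-8


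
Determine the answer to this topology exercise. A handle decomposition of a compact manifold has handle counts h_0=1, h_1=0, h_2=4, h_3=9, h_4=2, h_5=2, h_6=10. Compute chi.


Handles of index k contribute (-1)^k to chi (same as CW cells).
chi = (1) + (0) + (4) + (-9) + (2) + (-2) + (10) = 6

6


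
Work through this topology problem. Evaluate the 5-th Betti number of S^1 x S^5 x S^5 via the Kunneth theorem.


Each S^d has Poincare polynomial 1 + t^d.
The product S^1 x S^5 x S^5 has Poincare polynomial prod(1+t^d_i).
Expanding: b_0=1, b_1=1, b_5=2, b_6=2, b_10=1, b_11=1.
b_5 = 2

2


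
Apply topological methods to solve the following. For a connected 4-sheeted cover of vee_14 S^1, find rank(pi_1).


Nielsen-Schreier: an index-n subgroup of F_r is free of rank 1 + n(r-1).
Equivalently: chi(cover) = n*chi(base); chi(vee_r S^1) = 1 - 14 = -13.
chi(E) = 4*(-13) = -52; rank = 1 - chi(E) = 1 - (-52) = 53.
rank = 1 + 4*(14-1) = 1 + 52 = 53

53


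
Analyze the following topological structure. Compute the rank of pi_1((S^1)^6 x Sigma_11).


pi_1(A x B) = pi_1(A) x pi_1(B); rank of abelianization = b_1.
b_1(T^6) = 6, b_1(Sigma_11) = 2*11 = 22.
b_1(product) = 6 + 22 = 28

28


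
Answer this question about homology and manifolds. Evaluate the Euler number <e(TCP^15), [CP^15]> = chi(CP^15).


For any closed oriented manifold, <e(TM),[M]> = chi(M).
chi(CP^15) = 15+1 = 16

16


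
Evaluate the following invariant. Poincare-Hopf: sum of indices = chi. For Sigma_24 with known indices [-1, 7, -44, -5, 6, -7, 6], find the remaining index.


Poincare-Hopf: sum of indices = chi(M).
chi(Sigma_24) = 2 - 2*24 = -46.
Sum of known indices = -38.
x = chi - (sum known) = -46 - (-38) = -8

-8


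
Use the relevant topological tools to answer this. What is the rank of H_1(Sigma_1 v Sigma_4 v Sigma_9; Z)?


For a wedge X v Y: reduced H_k(X v Y) = H_k(X) + H_k(Y).
Each Sigma_g contributes b_1 = 2g.
b_1 = 2 + 8 + 18 = 28

28


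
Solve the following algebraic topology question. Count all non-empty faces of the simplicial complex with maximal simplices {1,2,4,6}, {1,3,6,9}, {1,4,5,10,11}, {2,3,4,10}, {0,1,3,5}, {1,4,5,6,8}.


Each maximal simplex on m vertices has 2^m - 1 nonempty faces.
Take the union (dedupe shared faces).
Total distinct faces = 94

94


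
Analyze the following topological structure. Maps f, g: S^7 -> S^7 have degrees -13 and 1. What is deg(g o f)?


Degree is multiplicative under composition: deg(g o f) = deg(g) * deg(f).
= 1 * -13 = -13

-13


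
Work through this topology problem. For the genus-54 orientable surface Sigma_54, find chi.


For a closed orientable surface of genus g: chi = 2 - 2g.
Here g = 54.
chi = 2 - 2*54 = 2 - 108 = -106

-106


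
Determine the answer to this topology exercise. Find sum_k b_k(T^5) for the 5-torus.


b_k(T^5) = C(5,k), so the sum over k is sum_k C(5,k) = 2^5.
Total = 2^5 = 32

32


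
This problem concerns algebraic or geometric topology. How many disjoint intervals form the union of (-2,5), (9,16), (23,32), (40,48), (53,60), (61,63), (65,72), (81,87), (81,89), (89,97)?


Sort and merge overlapping open intervals.
Merged: (-2,5), (9,16), (23,32), (40,48), (53,60), (61,63), (65,72), (81,89), (89,97).
Number of components = 9

9


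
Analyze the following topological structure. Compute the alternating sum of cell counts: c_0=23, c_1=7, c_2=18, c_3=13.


chi = sum_k (-1)^k c_k.
= (-1)^0*23 + (-1)^1*7 + (-1)^2*18 + (-1)^3*13
= (23) + (-7) + (18) + (-13)
= 21

21


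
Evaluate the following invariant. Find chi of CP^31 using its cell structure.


CP^31 has one cell in each even dimension 0, 2, ..., 2*31 (31+1 cells total).
All cells are even-dimensional, so chi = number of cells.
chi = 31 + 1 = 32

32


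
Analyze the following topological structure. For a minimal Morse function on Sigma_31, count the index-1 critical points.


A perfect Morse function has m_k = b_k.
For Sigma_31: b_0=1, b_1=2g=62, b_2=1.
Saddles m_1 = 2g = 62

62


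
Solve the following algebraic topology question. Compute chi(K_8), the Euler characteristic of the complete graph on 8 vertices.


K_8: V = 8, E = C(8,2) = 28.
chi = V - E = 8 - 28 = -20

-20


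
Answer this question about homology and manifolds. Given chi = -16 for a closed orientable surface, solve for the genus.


chi = 2 - 2g for closed orientable surfaces.
-16 = 2 - 2g
2g = 2 - (-16) = 18
g = 9

9


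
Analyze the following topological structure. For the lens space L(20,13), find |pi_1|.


pi_1(L(p,q)) = Z/pZ for any q coprime to p.
|pi_1(L(20,13))| = 20

20


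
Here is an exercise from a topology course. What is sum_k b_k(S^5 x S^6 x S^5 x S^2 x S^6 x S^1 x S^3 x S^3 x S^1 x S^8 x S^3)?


Total Betti number is multiplicative under products.
Each S^d (d>=1) has total Betti number 2.
There are 11 sphere factors.
Total = 2^11 = 2048

2048


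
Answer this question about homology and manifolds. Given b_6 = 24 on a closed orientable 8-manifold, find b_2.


Poincare duality for closed orientable n-manifolds: b_k = b_{n-k}.
Here n = 8, so b_2 = b_6 = 24

24


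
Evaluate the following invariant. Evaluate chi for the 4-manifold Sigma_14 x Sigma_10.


chi(Sigma_14) = 2 - 2*14 = -26
chi(Sigma_10) = 2 - 2*10 = -18
chi(product) = (-26) * (-18) = 468

468


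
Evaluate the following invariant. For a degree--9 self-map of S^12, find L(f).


On S^12: L(f) = tr(f_0*) + (-1)^12 tr(f_12*) = 1 + (-1)^12 * deg(f).
L(f) = 1 + (-1)^12 * -9 = 1 + -9 = -8

-8


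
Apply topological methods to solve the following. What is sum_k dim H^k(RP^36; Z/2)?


H^k(RP^36; Z/2) = Z/2 for each 0 <= k <= 36.
Total dimension = 36 + 1 = 37

37


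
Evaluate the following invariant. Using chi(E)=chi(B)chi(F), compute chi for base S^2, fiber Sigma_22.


chi(S^2) = 2 (n even), chi(Sigma_22) = 2 - 2*22 = -42.
chi(E) = 2 * (-42) = -84

-84


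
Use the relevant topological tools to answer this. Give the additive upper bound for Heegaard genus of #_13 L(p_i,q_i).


Heegaard genus satisfies g(A#B) <= g(A) + g(B).
Each lens space has g = 1.
Upper bound: 13 * 1 = 13

13


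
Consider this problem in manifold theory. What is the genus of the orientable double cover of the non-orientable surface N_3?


chi(N_3) = 2 - 3 = -1.
Double cover: chi(Sigma_g) = 2 * chi(N_3) = 2*(-1) = -2.
2 - 2g = -2, so g = (2 - (-2))/2 = 4/2 = 2

2


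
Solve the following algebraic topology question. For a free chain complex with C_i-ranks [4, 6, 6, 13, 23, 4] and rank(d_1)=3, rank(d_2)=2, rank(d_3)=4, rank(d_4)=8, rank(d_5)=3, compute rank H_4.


rank H_k = rank(ker d_k) - rank(im d_{k+1}).
rank(ker d_4) = rank(C_4) - rank(d_4) = 23 - 8 = 15.
rank(im d_{4+1}) = 3.
rank H_4 = 15 - 3 = 12

12


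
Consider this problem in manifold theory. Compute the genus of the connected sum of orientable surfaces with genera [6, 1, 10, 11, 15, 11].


Genus is additive under connected sum of orientable surfaces.
g = 6 + 1 + 10 + 11 + 15 + 11 = 54

54


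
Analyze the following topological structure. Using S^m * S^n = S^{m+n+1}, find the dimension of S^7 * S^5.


Join of spheres: S^m * S^n = S^{m+n+1}.
dim = 7 + 5 + 1 = 13

13


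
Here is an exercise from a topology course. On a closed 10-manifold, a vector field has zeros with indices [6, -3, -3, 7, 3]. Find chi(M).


Poincare-Hopf: chi(M) = sum of indices of zeros.
chi = (6) + (-3) + (-3) + (7) + (3) = 10

10


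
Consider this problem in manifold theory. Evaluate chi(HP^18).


HP^18 has one cell in each dimension 0, 4, ..., 4*18 (18+1 cells, all even-dim).
chi = 18 + 1 = 19

19


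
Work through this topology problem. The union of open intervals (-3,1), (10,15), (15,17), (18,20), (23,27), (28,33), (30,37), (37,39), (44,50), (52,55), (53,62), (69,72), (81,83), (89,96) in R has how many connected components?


Sort and merge overlapping open intervals.
Merged: (-3,1), (10,15), (15,17), (18,20), (23,27), (28,37), (37,39), (44,50), (52,62), (69,72), (81,83), (89,96).
Number of components = 12

12


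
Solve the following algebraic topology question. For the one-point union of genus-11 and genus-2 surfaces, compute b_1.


For a wedge: H_1(A v B) = H_1(A) + H_1(B).
b_1(Sigma_11) = 22, b_1(Sigma_2) = 4.
b_1 = 22 + 4 = 26

26


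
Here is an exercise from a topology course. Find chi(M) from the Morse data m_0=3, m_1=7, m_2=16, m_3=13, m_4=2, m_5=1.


Morse theory: chi(M) = sum_k (-1)^k m_k where m_k = #(index-k critical points).
= (3) + (-7) + (16) + (-13) + (2) + (-1) = 0

0


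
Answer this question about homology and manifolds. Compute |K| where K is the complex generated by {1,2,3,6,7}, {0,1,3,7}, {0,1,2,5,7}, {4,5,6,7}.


Each maximal simplex on m vertices has 2^m - 1 nonempty faces.
Take the union (dedupe shared faces).
Total distinct faces = 69

69


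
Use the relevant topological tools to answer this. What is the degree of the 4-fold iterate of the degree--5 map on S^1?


deg(f) = -5. Degree is multiplicative: deg(f^4) = (deg f)^4.
deg(f^4) = (-5)^4 = 625

625


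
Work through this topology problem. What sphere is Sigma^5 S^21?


Each suspension raises dimension by 1: Sigma S^n = S^{n+1}.
Sigma^5 S^21 = S^{21+5} = S^26

26


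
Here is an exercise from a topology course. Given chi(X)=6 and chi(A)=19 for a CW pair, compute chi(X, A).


Relative Euler characteristic: chi(X, A) = chi(X) - chi(A).
= 6 - (19) = -13

-13


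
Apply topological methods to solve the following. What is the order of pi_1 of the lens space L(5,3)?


pi_1(L(p,q)) = Z/pZ for any q coprime to p.
|pi_1(L(5,3))| = 5

5


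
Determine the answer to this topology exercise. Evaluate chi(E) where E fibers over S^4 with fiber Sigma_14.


chi(S^4) = 2 (n even), chi(Sigma_14) = 2 - 2*14 = -26.
chi(E) = 2 * (-26) = -52

-52


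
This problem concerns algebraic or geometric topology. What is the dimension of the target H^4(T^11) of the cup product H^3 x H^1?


Cup product: H^p x H^q -> H^{p+q}; here p+q = 3+1 = 4.
rank H^k(T^n) = C(n,k).
C(11,4) = 330

330


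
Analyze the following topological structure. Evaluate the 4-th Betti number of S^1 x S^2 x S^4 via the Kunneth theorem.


Each S^d has Poincare polynomial 1 + t^d.
The product S^1 x S^2 x S^4 has Poincare polynomial prod(1+t^d_i).
Expanding: b_0=1, b_1=1, b_2=1, b_3=1, b_4=1, b_5=1, b_6=1, b_7=1.
b_4 = 1

1


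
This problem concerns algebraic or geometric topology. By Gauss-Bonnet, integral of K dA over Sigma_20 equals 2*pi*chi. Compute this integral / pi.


Gauss-Bonnet: integral K dA = 2*pi*chi(M).
chi(Sigma_20) = 2 - 2*20 = -38.
(integral K dA)/pi = 2*chi = 2*(-38) = -76

-76


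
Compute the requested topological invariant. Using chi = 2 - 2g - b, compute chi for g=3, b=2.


For a compact orientable surface with genus g and b boundary components: chi = 2 - 2g - b.
chi = 2 - 2*3 - 2 = 2 - 6 - 2 = -6

-6


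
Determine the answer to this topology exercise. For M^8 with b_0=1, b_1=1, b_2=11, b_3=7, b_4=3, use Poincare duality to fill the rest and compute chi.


By Poincare duality b_k = b_{8-k}, so full Betti numbers: b_0=1, b_1=1, b_2=11, b_3=7, b_4=3, b_5=7, b_6=11, b_7=1, b_8=1.
chi = sum (-1)^k b_k = 11

11


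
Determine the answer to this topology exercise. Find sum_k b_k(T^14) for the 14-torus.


b_k(T^14) = C(14,k), so the sum over k is sum_k C(14,k) = 2^14.
Total = 2^14 = 16384

16384


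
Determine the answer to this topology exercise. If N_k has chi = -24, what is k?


chi = 2 - k for closed non-orientable surfaces with k crosscaps.
-24 = 2 - k
k = 2 - (-24) = 26

26


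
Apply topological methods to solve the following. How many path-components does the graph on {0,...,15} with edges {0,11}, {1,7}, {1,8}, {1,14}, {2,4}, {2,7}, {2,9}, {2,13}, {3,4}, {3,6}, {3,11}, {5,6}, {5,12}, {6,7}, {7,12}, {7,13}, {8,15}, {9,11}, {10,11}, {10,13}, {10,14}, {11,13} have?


Run DFS/union-find over 16 vertices.
V = 16, E = 22.
Number of components = 1

1


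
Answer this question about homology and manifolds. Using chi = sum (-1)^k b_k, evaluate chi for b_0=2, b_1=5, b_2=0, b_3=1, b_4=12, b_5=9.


chi = sum_k (-1)^k b_k.
= (2) + (-5) + (0) + (-1) + (12) + (-9)
= -1

-1


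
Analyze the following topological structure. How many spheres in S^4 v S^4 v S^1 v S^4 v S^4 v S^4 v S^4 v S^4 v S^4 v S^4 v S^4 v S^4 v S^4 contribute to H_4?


For a wedge of spheres, H_k (k>0) is free on one generator per sphere of dimension k.
Spheres of dimension 4: count = 12.
b_4 = 12

12


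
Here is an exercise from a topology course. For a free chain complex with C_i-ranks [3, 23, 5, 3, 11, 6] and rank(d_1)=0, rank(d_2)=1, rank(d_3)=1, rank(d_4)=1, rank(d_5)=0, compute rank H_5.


rank H_k = rank(ker d_k) - rank(im d_{k+1}).
rank(ker d_5) = rank(C_5) - rank(d_5) = 6 - 0 = 6.
rank(im d_{5+1}) = 0.
rank H_5 = 6 - 0 = 6

6


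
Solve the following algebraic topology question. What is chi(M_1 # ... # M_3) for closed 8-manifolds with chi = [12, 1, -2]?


For n-manifolds: chi(A#B) = chi(A) + chi(B) - chi(S^8).
chi(S^8) = 1 + (-1)^8 = 2.
chi(#) = (sum chi_i) - (3-1)*chi(S^8) = 11 - 2*2 = 7

7


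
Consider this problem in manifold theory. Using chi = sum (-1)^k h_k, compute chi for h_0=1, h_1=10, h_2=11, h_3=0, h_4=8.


Handles of index k contribute (-1)^k to chi (same as CW cells).
chi = (1) + (-10) + (11) + (0) + (8) = 10

10


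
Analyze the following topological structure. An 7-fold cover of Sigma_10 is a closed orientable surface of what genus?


For an n-sheeted cover: chi(E) = n * chi(B).
chi(Sigma_10) = 2 - 2*10 = -18.
chi(E) = 7 * (-18) = -126.
genus(E) = (2 - chi(E))/2 = (2 - (-126))/2 = 128/2 = 64

64


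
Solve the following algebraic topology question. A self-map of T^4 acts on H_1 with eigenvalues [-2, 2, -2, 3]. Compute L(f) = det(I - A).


For a torus self-map: L(f) = det(I - A) where A acts on H_1.
L(f) = (1--2) * (1-2) * (1--2) * (1-3) = 3 * -1 * 3 * -2 = 18

18


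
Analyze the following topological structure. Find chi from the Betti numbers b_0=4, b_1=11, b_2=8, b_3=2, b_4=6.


chi = sum_k (-1)^k b_k.
= (4) + (-11) + (8) + (-2) + (6)
= 5

5


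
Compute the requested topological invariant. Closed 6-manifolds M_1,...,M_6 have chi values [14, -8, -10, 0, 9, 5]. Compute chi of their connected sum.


For n-manifolds: chi(A#B) = chi(A) + chi(B) - chi(S^6).
chi(S^6) = 1 + (-1)^6 = 2.
chi(#) = (sum chi_i) - (6-1)*chi(S^6) = 10 - 5*2 = 0

0


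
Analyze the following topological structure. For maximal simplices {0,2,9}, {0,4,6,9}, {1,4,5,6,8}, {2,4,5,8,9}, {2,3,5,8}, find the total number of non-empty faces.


Each maximal simplex on m vertices has 2^m - 1 nonempty faces.
Take the union (dedupe shared faces).
Total distinct faces = 75

75


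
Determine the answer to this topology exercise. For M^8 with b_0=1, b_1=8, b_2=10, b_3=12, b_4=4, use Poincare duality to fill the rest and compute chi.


By Poincare duality b_k = b_{8-k}, so full Betti numbers: b_0=1, b_1=8, b_2=10, b_3=12, b_4=4, b_5=12, b_6=10, b_7=8, b_8=1.
chi = sum (-1)^k b_k = -14

-14


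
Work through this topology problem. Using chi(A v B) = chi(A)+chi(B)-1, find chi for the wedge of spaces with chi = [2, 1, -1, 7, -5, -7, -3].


chi(A v B) = chi(A) + chi(B) - 1 (one point identified).
For 7 spaces: chi = (sum chi_i) - (7 - 1).
sum = -6; chi = -6 - 6 = -12

-12


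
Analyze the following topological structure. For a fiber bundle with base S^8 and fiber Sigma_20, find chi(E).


chi(S^8) = 2 (n even), chi(Sigma_20) = 2 - 2*20 = -38.
chi(E) = 2 * (-38) = -76

-76


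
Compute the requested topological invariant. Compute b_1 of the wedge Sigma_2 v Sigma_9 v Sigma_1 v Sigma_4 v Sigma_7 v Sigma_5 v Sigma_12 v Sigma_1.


For a wedge X v Y: reduced H_k(X v Y) = H_k(X) + H_k(Y).
Each Sigma_g contributes b_1 = 2g.
b_1 = 4 + 18 + 2 + 8 + 14 + 10 + 24 + 2 = 82

82


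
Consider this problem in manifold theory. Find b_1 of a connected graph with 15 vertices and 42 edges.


For a connected graph: rank(pi_1) = b_1 = E - V + 1 = 1 - chi.
chi = V - E = 15 - 42 = -27.
rank = 1 - (-27) = 42 - 15 + 1 = 28

28


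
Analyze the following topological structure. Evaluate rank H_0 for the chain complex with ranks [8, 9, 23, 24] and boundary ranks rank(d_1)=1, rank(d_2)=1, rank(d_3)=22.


rank H_k = rank(ker d_k) - rank(im d_{k+1}).
rank(ker d_0) = rank(C_0) - rank(d_0) = 8 - 0 = 8.
rank(im d_{0+1}) = 1.
rank H_0 = 8 - 1 = 7

7


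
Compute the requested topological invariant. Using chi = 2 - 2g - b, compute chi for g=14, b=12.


For a compact orientable surface with genus g and b boundary components: chi = 2 - 2g - b.
chi = 2 - 2*14 - 12 = 2 - 28 - 12 = -38

-38


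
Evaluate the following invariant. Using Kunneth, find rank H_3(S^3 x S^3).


Each S^d has Poincare polynomial 1 + t^d.
The product S^3 x S^3 has Poincare polynomial prod(1+t^d_i).
Expanding: b_0=1, b_3=2, b_6=1.
b_3 = 2

2


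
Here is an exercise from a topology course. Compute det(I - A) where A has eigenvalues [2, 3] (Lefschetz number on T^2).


For a torus self-map: L(f) = det(I - A) where A acts on H_1.
L(f) = (1-2) * (1-3) = -1 * -2 = 2

2


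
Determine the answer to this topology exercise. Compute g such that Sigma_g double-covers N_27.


chi(N_27) = 2 - 27 = -25.
Double cover: chi(Sigma_g) = 2 * chi(N_27) = 2*(-25) = -50.
2 - 2g = -50, so g = (2 - (-50))/2 = 52/2 = 26

26


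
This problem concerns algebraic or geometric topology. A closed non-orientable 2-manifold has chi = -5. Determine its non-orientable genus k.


chi = 2 - k for closed non-orientable surfaces with k crosscaps.
-5 = 2 - k
k = 2 - (-5) = 7

7


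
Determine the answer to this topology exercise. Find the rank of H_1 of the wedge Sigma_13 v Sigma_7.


For a wedge: H_1(A v B) = H_1(A) + H_1(B).
b_1(Sigma_13) = 26, b_1(Sigma_7) = 14.
b_1 = 26 + 14 = 40

40


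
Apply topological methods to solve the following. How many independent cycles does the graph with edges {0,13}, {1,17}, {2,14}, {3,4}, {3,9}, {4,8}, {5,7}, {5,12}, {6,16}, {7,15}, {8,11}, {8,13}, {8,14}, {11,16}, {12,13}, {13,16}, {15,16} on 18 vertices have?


b_1 = E - V + (number of components).
E = 17, V = 18, components = 3.
b_1 = 17 - 18 + 3 = 2

2


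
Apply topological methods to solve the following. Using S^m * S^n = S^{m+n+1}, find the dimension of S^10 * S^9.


Join of spheres: S^m * S^n = S^{m+n+1}.
dim = 10 + 9 + 1 = 20

20


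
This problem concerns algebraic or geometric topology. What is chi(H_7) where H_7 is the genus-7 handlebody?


A genus-g handlebody deformation retracts to a wedge of g circles.
chi(vee_g S^1) = 1 - g.
chi(H_7) = 1 - 7 = -6

-6


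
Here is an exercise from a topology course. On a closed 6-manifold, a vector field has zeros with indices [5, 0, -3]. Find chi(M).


Poincare-Hopf: chi(M) = sum of indices of zeros.
chi = (5) + (0) + (-3) = 2

2


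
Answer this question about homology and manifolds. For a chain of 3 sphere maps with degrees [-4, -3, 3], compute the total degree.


Degree is multiplicative: deg(composition) = product of degrees.
= (-4) * (-3) * (3) = 36

36


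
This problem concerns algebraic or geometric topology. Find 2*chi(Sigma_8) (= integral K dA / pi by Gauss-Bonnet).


Gauss-Bonnet: integral K dA = 2*pi*chi(M).
chi(Sigma_8) = 2 - 2*8 = -14.
(integral K dA)/pi = 2*chi = 2*(-14) = -28

-28


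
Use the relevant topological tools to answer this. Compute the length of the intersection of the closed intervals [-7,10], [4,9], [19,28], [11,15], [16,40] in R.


Intersection = [max(a_i), min(b_i)] = [19, 9].
Since 19 > 9, the intersection is empty.
Length = 0

0


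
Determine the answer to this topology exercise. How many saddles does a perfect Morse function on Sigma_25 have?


A perfect Morse function has m_k = b_k.
For Sigma_25: b_0=1, b_1=2g=50, b_2=1.
Saddles m_1 = 2g = 50

50


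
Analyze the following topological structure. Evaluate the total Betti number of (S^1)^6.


b_k(T^6) = C(6,k), so the sum over k is sum_k C(6,k) = 2^6.
Total = 2^6 = 64

64


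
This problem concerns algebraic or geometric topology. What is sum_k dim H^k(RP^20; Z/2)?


H^k(RP^20; Z/2) = Z/2 for each 0 <= k <= 20.
Total dimension = 20 + 1 = 21

21


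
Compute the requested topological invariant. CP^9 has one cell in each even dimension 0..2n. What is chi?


CP^9 has one cell in each even dimension 0, 2, ..., 2*9 (9+1 cells total).
All cells are even-dimensional, so chi = number of cells.
chi = 9 + 1 = 10

10


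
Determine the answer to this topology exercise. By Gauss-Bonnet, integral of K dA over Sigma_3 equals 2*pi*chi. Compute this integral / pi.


Gauss-Bonnet: integral K dA = 2*pi*chi(M).
chi(Sigma_3) = 2 - 2*3 = -4.
(integral K dA)/pi = 2*chi = 2*(-4) = -8

-8


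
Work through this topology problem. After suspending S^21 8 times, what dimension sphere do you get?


Each suspension raises dimension by 1: Sigma S^n = S^{n+1}.
Sigma^8 S^21 = S^{21+8} = S^29

29


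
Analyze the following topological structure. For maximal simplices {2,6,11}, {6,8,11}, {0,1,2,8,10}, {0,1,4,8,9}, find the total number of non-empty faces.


Each maximal simplex on m vertices has 2^m - 1 nonempty faces.
Take the union (dedupe shared faces).
Total distinct faces = 64

64


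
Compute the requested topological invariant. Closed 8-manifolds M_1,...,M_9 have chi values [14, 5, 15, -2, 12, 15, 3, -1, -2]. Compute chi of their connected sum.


For n-manifolds: chi(A#B) = chi(A) + chi(B) - chi(S^8).
chi(S^8) = 1 + (-1)^8 = 2.
chi(#) = (sum chi_i) - (9-1)*chi(S^8) = 59 - 8*2 = 43

43


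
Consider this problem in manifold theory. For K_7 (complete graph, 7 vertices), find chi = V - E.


K_7: V = 7, E = C(7,2) = 21.
chi = V - E = 7 - 21 = -14

-14


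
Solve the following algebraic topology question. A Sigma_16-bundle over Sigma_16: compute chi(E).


For a fiber bundle F -> E -> B (with CW structure): chi(E) = chi(B) * chi(F).
chi(Sigma_16) = -30, chi(Sigma_16) = -30.
chi(E) = (-30) * (-30) = 900

900


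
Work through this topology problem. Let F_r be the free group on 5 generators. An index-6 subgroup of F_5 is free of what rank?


Nielsen-Schreier: an index-n subgroup of F_r is free of rank 1 + n(r-1).
Equivalently: chi(cover) = n*chi(base); chi(vee_r S^1) = 1 - 5 = -4.
chi(E) = 6*(-4) = -24; rank = 1 - chi(E) = 1 - (-24) = 25.
rank = 1 + 6*(5-1) = 1 + 24 = 25

25


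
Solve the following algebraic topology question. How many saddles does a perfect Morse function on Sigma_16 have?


A perfect Morse function has m_k = b_k.
For Sigma_16: b_0=1, b_1=2g=32, b_2=1.
Saddles m_1 = 2g = 32

32


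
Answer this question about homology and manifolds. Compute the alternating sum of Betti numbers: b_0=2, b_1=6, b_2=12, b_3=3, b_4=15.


chi = sum_k (-1)^k b_k.
= (2) + (-6) + (12) + (-3) + (15)
= 20

20


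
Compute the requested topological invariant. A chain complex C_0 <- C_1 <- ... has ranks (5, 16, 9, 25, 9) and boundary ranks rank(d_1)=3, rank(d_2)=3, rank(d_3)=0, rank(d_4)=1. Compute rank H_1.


rank H_k = rank(ker d_k) - rank(im d_{k+1}).
rank(ker d_1) = rank(C_1) - rank(d_1) = 16 - 3 = 13.
rank(im d_{1+1}) = 3.
rank H_1 = 13 - 3 = 10

10
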